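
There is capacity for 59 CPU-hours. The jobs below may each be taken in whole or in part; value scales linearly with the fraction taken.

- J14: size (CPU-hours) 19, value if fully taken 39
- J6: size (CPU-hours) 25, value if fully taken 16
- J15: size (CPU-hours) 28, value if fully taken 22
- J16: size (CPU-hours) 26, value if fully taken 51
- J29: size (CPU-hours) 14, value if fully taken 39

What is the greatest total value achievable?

Sort by value density: J29 39/14≈2.79, J14 39/19≈2.05, J16 51/26≈1.96, J15 22/28≈0.786, J6 16/25≈0.64.
Take all of J29 (14 CPU-hours, value 39) ; 45 CPU-hours left.
Take all of J14 (19 CPU-hours, value 39) ; 26 CPU-hours left.
Take all of J16 (26 CPU-hours, value 51) ; 0 CPU-hours left.
Total value = 129.

129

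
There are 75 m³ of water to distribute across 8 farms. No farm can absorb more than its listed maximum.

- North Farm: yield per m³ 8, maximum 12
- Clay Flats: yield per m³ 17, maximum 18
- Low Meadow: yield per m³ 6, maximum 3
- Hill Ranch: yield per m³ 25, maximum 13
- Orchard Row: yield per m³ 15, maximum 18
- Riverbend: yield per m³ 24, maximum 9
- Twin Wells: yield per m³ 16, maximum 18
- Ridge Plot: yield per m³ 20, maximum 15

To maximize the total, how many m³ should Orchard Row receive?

2

Highest yield per m³ first: Hill Ranch 25 > Riverbend 24 > Ridge Plot 20 > Clay Flats 17 > Twin Wells 16 > Orchard Row 15 > North Farm 8 > Low Meadow 6.
Give Hill Ranch 13 to hit its cap of 13 ; 62 left.
Riverbend takes 9 to reach its cap of 9 ; 53 left.
Ridge Plot takes 15 to reach its cap of 15 ; 38 left.
Give Clay Flats 18 to hit its cap of 18 ; 20 left.
Give Twin Wells 18 to hit its cap of 18 ; 2 left.
Only 2 left; Orchard Row takes them to reach 2.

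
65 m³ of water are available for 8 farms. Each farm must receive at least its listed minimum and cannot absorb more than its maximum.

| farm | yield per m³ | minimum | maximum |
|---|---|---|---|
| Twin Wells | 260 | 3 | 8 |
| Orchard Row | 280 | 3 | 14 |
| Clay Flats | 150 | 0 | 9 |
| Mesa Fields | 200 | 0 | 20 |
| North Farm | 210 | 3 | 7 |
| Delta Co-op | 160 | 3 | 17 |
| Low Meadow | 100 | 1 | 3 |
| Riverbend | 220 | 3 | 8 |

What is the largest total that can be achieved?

Meeting every minimum uses 3+3+0+0+3+3+1+3 = 16 m³, leaving 49.
Order the farms by yield per m³: Orchard Row 280 > Twin Wells 260 > Riverbend 220 > North Farm 210 > Mesa Fields 200 > Delta Co-op 160 > Clay Flats 150 > Low Meadow 100.
Orchard Row: +11 to 14 (cap) ; 38 left.
Twin Wells: +5 to 8 (cap) ; 33 left.
Give Riverbend 5 more to hit its cap of 8 ; 28 left.
North Farm: +4 to 7 (cap) ; 24 left.
Mesa Fields: +20 to 20 (cap) ; 4 left.
Delta Co-op: +4 (room for 14) → 7. Pool exhausted.
Total = 260×8 + 280×14 + 200×20 + 210×7 + 160×7 + 100×1 + 220×8 = 14450.

14450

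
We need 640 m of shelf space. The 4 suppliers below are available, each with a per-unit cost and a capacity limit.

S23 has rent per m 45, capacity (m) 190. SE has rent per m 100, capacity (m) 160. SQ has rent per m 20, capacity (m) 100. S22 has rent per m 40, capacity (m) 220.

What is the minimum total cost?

32350

Use suppliers in increasing cost order.
SQ at 20: take all 100 m → 540 still needed.
Take 220 from S22 at 40 → need 320 more.
S23 (45): use full 190 → 130 m to go.
SE at 100: take 130 of its 160 → requirement met.
Cost = 100×20 + 220×40 + 190×45 + 130×100 = 32350.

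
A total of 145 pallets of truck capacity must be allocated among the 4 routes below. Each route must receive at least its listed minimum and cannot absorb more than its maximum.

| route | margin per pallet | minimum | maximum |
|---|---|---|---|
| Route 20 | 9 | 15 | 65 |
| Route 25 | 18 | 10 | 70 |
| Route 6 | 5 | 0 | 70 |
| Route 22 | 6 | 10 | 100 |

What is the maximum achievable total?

Meeting every minimum uses 15+10+0+10 = 35 pallets, leaving 110.
Order the routes by margin per pallet: Route 25 18 > Route 20 9 > Route 22 6 > Route 6 5.
Give Route 25 60 more to hit its cap of 70 ; 50 left.
Route 20 takes 50 more to reach its cap of 65 ; 0 left.
Total = 9×65 + 18×70 + 6×10 = 1905.

1905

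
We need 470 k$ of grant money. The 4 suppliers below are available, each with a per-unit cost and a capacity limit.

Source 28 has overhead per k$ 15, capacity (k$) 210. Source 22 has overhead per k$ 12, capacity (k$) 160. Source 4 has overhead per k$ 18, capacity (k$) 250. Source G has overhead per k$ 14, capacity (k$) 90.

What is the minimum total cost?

6510

Fill from the cheapest supplier first.
Source 22 at 12: take all 160 k$ → 310 still needed.
Source G at 14: take all 90 k$ → 220 still needed.
Take 210 from Source 28 at 15 → need 10 more.
Source 4 at 18: take 10 of its 250 → requirement met.
Cost = 160×12 + 90×14 + 210×15 + 10×18 = 6510.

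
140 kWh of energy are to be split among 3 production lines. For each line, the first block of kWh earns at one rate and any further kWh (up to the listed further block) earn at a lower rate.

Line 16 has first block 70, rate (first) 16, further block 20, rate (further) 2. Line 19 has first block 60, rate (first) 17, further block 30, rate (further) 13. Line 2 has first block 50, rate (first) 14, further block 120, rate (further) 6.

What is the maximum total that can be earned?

Rank every tier by rate: Line 19/T1 17 > Line 16/T1 16 > Line 2/T1 14 > Line 19/T2 13 > Line 2/T2 6 > Line 16/T2 2.
Line 19/T1 (17): +60 — 80 left.
Line 16 T1 at 16: fill all 70 — 10 left.
Line 2 T1 at 14: only 10 left, fill 10.
Total = 17×60 + 16×70 + 14×10 = 2280.

2280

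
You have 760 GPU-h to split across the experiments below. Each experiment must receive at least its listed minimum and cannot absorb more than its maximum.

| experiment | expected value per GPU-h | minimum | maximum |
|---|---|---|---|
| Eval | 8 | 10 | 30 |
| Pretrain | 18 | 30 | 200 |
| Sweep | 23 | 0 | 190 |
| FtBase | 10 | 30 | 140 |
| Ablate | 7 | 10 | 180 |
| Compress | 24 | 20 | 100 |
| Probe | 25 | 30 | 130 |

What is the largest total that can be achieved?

14970

Meeting every minimum uses 10+30+0+30+10+20+30 = 130 GPU-h, leaving 630.
Highest expected value per GPU-h first: Probe 25 > Compress 24 > Sweep 23 > Pretrain 18 > FtBase 10 > Eval 8 > Ablate 7.
Probe: +100 to 130 (cap) — 530 left.
Compress: +80 to 100 (cap) — 450 left.
Sweep takes 190 more to reach its cap of 190 — 260 left.
Give Pretrain 170 more to hit its cap of 200 — 90 left.
FtBase: +90 (room for 110) → 120. Pool exhausted.
Total = 8×10 + 18×200 + 23×190 + 10×120 + 7×10 + 24×100 + 25×130 = 14970.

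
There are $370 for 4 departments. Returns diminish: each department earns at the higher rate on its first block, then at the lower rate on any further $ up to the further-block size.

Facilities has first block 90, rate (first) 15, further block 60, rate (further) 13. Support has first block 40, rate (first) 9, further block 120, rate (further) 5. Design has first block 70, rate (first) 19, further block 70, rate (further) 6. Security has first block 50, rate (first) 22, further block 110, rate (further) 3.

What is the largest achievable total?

5280

Treat each block as its own option and order by rate: Security/T1 22 > Design/T1 19 > Facilities/T1 15 > Facilities/T2 13 > Support/T1 9 > Design/T2 6 > Support/T2 5 > Security/T2 3.
Security T1 at 22: fill all 50 ; 320 left.
Fill Design T1 block (70 at 19) ; 250 left.
Facilities T1 at 15: fill all 90 ; 160 left.
Facilities T2 at 13: fill all 60 ; 100 left.
Support T1 at 9: fill all 40 ; 60 left.
Design T2 at 6: only 60 left, fill 60.
Total = 22×50 + 19×70 + 15×90 + 13×60 + 9×40 + 6×60 = 5280.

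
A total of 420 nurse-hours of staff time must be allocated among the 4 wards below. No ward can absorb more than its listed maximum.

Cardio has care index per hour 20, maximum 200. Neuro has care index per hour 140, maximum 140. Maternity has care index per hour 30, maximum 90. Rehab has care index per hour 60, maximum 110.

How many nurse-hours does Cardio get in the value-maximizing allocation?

80

Highest care index per hour first: Neuro 140 > Rehab 60 > Maternity 30 > Cardio 20.
Give Neuro 140 to hit its cap of 140 → 280 left.
Give Rehab 110 to hit its cap of 110 → 170 left.
Give Maternity 90 to hit its cap of 90 → 80 left.
Cardio: +80 (room for 200) → 80. Pool exhausted.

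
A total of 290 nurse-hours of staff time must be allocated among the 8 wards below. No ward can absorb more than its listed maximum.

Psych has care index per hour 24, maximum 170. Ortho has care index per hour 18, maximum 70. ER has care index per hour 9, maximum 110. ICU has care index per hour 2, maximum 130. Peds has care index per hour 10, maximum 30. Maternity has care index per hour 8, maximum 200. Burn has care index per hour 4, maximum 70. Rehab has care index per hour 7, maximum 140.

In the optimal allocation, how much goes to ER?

Rank by care index per hour: Psych 24 > Ortho 18 > Peds 10 > ER 9 > Maternity 8 > Rehab 7 > Burn 4 > ICU 2.
Give Psych 170 to hit its cap of 170 → 120 left.
Ortho: +70 to 70 (cap) → 50 left.
Peds: +30 to 30 (cap) → 20 left.
ER: +20 (room for 110) → 20. Pool exhausted.

20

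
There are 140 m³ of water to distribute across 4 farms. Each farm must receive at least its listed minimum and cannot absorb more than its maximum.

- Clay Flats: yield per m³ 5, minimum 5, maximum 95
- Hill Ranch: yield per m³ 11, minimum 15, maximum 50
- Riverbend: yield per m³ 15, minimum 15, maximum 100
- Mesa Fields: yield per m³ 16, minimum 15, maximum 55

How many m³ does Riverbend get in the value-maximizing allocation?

Meeting every minimum uses 5+15+15+15 = 50 m³, leaving 90.
Order the farms by yield per m³: Mesa Fields 16 > Riverbend 15 > Hill Ranch 11 > Clay Flats 5.
Give Mesa Fields 40 more to hit its cap of 55 — 50 left.
Only 50 left; Riverbend takes them to reach 65.

65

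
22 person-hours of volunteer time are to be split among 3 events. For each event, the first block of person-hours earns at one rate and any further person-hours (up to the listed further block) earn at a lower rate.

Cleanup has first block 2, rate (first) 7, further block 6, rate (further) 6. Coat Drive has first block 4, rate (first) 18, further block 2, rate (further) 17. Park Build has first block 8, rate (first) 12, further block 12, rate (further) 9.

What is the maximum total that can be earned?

274

Treat each block as its own option and order by rate: Coat Drive/first 18 > Coat Drive/second 17 > Park Build/first 12 > Park Build/second 9 > Cleanup/first 7 > Cleanup/second 6.
Coat Drive/first (18): +4 — 18 left.
Fill Coat Drive second block (2 at 17) — 16 left.
Park Build first at 12: fill all 8 — 8 left.
Park Build/second: +8 of 12 at 9; pool empty.
Total = 18×4 + 17×2 + 12×8 + 9×8 = 274.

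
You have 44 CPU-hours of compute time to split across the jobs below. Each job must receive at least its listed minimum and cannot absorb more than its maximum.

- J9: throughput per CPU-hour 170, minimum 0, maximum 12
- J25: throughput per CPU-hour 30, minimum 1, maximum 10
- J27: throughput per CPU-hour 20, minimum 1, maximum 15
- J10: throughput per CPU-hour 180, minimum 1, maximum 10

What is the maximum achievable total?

4380

Meeting every minimum uses 0+1+1+1 = 3 CPU-hours, leaving 41.
Rank by throughput per CPU-hour: J10 180 > J9 170 > J25 30 > J27 20.
J10: +9 to 10 (cap) ; 32 left.
Give J9 12 more to hit its cap of 12 ; 20 left.
J25: +9 to 10 (cap) ; 11 left.
J27 has room for 14 more but only 11 remain, so it gets 12.
Total = 170×12 + 30×10 + 20×12 + 180×10 = 4380.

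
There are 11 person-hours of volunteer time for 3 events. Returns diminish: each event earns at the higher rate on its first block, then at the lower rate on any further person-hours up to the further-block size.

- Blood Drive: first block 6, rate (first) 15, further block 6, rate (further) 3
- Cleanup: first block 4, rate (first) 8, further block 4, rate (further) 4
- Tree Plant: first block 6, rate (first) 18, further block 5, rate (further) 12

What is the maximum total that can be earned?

183

Rank every tier by rate: Tree Plant/T1 18 > Blood Drive/T1 15 > Tree Plant/T2 12 > Cleanup/T1 8 > Cleanup/T2 4 > Blood Drive/T2 3.
Tree Plant T1 at 18: fill all 6 — 5 left.
5 remain; put them into Blood Drive T1 at 15.
Total = 18×6 + 15×5 = 183.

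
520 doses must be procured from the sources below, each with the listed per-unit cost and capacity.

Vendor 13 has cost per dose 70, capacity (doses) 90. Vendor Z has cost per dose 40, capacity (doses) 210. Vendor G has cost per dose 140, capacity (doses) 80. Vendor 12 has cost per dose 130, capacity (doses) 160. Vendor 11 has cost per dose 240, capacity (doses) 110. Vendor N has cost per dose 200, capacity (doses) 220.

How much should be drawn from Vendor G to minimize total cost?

Fill from the cheapest source first.
Take 210 from Vendor Z at 40 — need 310 more.
Vendor 13 (70): use full 90 — 220 doses to go.
Take 160 from Vendor 12 at 130 — need 60 more.
Take 60 from Vendor G at 140 to finish.
Vendor N, Vendor 11: unused.

60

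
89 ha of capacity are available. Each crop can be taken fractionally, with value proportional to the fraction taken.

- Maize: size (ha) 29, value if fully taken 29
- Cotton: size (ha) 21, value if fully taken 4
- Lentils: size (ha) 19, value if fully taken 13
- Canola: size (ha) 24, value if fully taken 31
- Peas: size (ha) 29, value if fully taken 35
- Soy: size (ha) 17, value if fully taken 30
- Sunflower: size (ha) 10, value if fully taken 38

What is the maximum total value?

Rank by value-to-size ratio: Sunflower 38/10≈3.8, Soy 30/17≈1.76, Canola 31/24≈1.29, Peas 35/29≈1.21, Maize 29/29≈1, Lentils 13/19≈0.684, Cotton 4/21≈0.19.
Sunflower: take in full, 10 ha for value 38 — 79 left.
All 17 ha of Soy fit (value 30) — 62 remain.
Take all of Canola (24 ha, value 31) — 38 ha left.
Take all of Peas (29 ha, value 35) — 9 ha left.
9 ha left: a 9/29 share of Maize gives 29×9/29 = 9.
Total value = 143.

143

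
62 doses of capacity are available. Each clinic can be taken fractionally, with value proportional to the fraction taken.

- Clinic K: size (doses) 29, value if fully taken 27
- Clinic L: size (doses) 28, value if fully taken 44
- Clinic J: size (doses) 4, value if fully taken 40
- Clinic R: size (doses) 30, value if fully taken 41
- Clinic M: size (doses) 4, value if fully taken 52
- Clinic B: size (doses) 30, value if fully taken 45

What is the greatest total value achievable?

Rank by value-to-size ratio: Clinic M 52/4≈13, Clinic J 40/4≈10, Clinic L 44/28≈1.57, Clinic B 45/30≈1.5, Clinic R 41/30≈1.37, Clinic K 27/29≈0.931.
All 4 doses of Clinic M fit (value 52) ; 58 remain.
Clinic J: take in full, 4 doses for value 40 ; 54 left.
Clinic L: take in full, 28 doses for value 44 ; 26 left.
Fill the last 26 doses with part of Clinic B: 26/30 of it earns 39.
Total value = 175.

175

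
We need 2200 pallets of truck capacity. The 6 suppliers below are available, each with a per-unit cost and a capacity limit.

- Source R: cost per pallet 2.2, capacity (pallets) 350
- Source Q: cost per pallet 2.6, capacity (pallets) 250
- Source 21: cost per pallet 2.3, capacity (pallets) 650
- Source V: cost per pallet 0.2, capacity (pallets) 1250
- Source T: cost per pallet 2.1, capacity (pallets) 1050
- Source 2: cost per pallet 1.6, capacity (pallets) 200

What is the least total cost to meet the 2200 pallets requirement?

Fill from the cheapest supplier first.
Take 1250 from Source V at 0.2 — need 950 more.
Source 2 at 1.6: take all 200 pallets — 750 still needed.
Take 750 from Source T at 2.1 to finish.
Source R, Source 21, Source Q: unused.
Cost = 1250×0.2 + 200×1.6 + 750×2.1 = 2145.

2145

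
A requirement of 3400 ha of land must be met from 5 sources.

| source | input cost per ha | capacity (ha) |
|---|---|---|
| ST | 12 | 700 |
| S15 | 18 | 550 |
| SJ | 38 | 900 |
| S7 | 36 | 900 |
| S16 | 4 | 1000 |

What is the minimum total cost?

64200

Use sources in increasing cost order.
Take 1000 from S16 at 4 — need 2400 more.
Take 700 from ST at 12 — need 1700 more.
S15 at 18: take all 550 ha — 1150 still needed.
S7 at 36: take all 900 ha — 250 still needed.
SJ at 38: take 250 of its 900 — requirement met.
Cost = 1000×4 + 700×12 + 550×18 + 900×36 + 250×38 = 64200.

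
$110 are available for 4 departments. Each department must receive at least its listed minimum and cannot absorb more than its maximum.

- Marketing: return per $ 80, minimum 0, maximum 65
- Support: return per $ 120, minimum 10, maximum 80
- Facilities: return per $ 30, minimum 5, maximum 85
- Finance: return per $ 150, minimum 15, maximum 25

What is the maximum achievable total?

Meeting every minimum uses 0+10+5+15 = 30 $, leaving 80.
Rank by return per $: Finance 150 > Support 120 > Marketing 80 > Facilities 30.
Give Finance 10 more to hit its cap of 25 — 70 left.
Give Support 70 more to hit its cap of 80 — 0 left.
Total = 120×80 + 30×5 + 150×25 = 13500.

13500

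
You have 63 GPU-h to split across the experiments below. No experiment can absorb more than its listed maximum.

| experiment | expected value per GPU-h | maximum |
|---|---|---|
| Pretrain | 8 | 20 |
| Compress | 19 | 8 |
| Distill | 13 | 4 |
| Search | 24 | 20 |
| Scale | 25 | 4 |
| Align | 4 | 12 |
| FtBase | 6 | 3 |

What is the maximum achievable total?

Rank by expected value per GPU-h: Scale 25 > Search 24 > Compress 19 > Distill 13 > Pretrain 8 > FtBase 6 > Align 4.
Scale: +4 to 4 (cap) → 59 left.
Search: +20 to 20 (cap) → 39 left.
Give Compress 8 to hit its cap of 8 → 31 left.
Give Distill 4 to hit its cap of 4 → 27 left.
Pretrain: +20 to 20 (cap) → 7 left.
FtBase takes 3 to reach its cap of 3 → 4 left.
Only 4 left; Align takes them to reach 4.
Total = 8×20 + 19×8 + 13×4 + 24×20 + 25×4 + 4×4 + 6×3 = 978.

978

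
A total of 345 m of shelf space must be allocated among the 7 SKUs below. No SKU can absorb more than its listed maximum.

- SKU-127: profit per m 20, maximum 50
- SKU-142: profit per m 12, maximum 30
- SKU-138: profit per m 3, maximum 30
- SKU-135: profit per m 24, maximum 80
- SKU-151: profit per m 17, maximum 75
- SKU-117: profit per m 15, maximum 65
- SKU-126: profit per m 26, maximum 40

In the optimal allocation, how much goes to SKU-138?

5

Highest profit per m first: SKU-126 26 > SKU-135 24 > SKU-127 20 > SKU-151 17 > SKU-117 15 > SKU-142 12 > SKU-138 3.
Give SKU-126 40 to hit its cap of 40 — 305 left.
Give SKU-135 80 to hit its cap of 80 — 225 left.
SKU-127: +50 to 50 (cap) — 175 left.
SKU-151 takes 75 to reach its cap of 75 — 100 left.
Give SKU-117 65 to hit its cap of 65 — 35 left.
SKU-142: +30 to 30 (cap) — 5 left.
Only 5 left; SKU-138 takes them to reach 5.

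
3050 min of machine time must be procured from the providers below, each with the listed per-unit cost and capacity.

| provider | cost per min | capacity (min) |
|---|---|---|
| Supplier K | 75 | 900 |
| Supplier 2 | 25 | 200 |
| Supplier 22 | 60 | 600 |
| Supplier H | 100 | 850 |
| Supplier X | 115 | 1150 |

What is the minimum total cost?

251000

Cheapest first:
Supplier 2 (25): use full 200 — 2850 min to go.
Take 600 from Supplier 22 at 60 — need 2250 more.
Supplier K at 75: take all 900 min — 1350 still needed.
Supplier H (100): use full 850 — 500 min to go.
Take 500 from Supplier X at 115 to finish.
Cost = 200×25 + 600×60 + 900×75 + 850×100 + 500×115 = 251000.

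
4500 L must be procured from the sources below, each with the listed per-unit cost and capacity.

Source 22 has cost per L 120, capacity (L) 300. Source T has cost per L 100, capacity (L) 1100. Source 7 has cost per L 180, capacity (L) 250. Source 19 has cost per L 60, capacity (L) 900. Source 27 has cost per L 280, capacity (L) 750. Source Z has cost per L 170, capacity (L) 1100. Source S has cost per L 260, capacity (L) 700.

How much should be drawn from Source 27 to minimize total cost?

150

Fill from the cheapest source first.
Take 900 from Source 19 at 60 → need 3600 more.
Source T at 100: take all 1100 L → 2500 still needed.
Source 22 (120): use full 300 → 2200 L to go.
Source Z (170): use full 1100 → 1100 L to go.
Take 250 from Source 7 at 180 → need 850 more.
Take 700 from Source S at 260 → need 150 more.
Source 27 (280): take the remaining 150 → done.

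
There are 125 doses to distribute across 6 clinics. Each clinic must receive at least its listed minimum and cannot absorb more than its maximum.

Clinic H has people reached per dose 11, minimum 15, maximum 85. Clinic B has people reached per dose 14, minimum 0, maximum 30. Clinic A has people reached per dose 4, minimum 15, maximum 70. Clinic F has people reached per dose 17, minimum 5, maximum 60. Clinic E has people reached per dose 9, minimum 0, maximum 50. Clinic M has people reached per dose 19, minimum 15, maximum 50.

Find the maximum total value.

1940

Meeting every minimum uses 15+0+15+5+0+15 = 50 doses, leaving 75.
Rank by people reached per dose: Clinic M 19 > Clinic F 17 > Clinic B 14 > Clinic H 11 > Clinic E 9 > Clinic A 4.
Give Clinic M 35 more to hit its cap of 50 — 40 left.
Clinic F has room for 55 more but only 40 remain, so it gets 45.
Total = 11×15 + 4×15 + 17×45 + 19×50 = 1940.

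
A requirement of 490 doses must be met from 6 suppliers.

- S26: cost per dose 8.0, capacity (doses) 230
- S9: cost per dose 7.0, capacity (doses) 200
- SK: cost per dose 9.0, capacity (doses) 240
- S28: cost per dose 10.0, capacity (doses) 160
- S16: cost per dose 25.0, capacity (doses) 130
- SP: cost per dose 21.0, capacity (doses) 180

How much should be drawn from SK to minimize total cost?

Cheapest first:
S9 (7.0): use full 200 — 290 doses to go.
Take 230 from S26 at 8.0 — need 60 more.
SK (9.0): take the remaining 60 — done.
S28, SP, S16: unused.

60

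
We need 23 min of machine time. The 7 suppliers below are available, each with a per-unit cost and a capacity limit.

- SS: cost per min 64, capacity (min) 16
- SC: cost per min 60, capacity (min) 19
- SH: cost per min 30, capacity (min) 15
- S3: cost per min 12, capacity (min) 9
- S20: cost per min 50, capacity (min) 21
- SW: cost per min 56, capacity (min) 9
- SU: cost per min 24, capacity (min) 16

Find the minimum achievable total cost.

444

Cheapest first:
S3 at 12: take all 9 min — 14 still needed.
SU at 24: take 14 of its 16 — requirement met.
SH, S20, SW, SC, SS: unused.
Cost = 9×12 + 14×24 = 444.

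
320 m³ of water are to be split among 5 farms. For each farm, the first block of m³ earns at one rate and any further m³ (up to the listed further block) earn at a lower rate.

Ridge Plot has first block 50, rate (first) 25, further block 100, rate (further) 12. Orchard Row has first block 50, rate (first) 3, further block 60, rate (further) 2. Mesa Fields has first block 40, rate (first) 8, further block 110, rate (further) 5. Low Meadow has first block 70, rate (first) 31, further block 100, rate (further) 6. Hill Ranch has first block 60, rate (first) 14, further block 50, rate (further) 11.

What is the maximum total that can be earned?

5900

Order all 10 blocks by rate: Low Meadow/first 31 > Ridge Plot/first 25 > Hill Ranch/first 14 > Ridge Plot/second 12 > Hill Ranch/second 11 > Mesa Fields/first 8 > Low Meadow/second 6 > Mesa Fields/second 5 > Orchard Row/first 3 > Orchard Row/second 2.
Low Meadow/first (31): +70 ; 250 left.
Fill Ridge Plot first block (50 at 25) ; 200 left.
Hill Ranch/first (14): +60 ; 140 left.
Ridge Plot/second (12): +100 ; 40 left.
Hill Ranch second at 11: only 40 left, fill 40.
Total = 31×70 + 25×50 + 14×60 + 12×100 + 11×40 = 5900.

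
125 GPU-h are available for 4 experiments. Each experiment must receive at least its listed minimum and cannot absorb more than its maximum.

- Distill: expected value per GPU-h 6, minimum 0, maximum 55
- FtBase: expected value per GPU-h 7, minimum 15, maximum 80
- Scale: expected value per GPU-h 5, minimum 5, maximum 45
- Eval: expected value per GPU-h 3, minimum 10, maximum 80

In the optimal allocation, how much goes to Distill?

30

Meeting every minimum uses 0+15+5+10 = 30 GPU-h, leaving 95.
Highest expected value per GPU-h first: FtBase 7 > Distill 6 > Scale 5 > Eval 3.
Give FtBase 65 more to hit its cap of 80 → 30 left.
Distill: +30 (room for 55) → 30. Pool exhausted.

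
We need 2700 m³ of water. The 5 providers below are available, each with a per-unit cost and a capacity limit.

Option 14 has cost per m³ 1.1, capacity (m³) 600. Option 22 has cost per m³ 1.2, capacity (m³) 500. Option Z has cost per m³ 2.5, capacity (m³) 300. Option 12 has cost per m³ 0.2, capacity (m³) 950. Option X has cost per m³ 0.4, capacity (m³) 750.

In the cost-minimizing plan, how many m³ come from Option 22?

Fill from the cheapest provider first.
Option 12 at 0.2: take all 950 m³ — 1750 still needed.
Option X at 0.4: take all 750 m³ — 1000 still needed.
Option 14 at 1.1: take all 600 m³ — 400 still needed.
Take 400 from Option 22 at 1.2 to finish.
Option Z: unused.

400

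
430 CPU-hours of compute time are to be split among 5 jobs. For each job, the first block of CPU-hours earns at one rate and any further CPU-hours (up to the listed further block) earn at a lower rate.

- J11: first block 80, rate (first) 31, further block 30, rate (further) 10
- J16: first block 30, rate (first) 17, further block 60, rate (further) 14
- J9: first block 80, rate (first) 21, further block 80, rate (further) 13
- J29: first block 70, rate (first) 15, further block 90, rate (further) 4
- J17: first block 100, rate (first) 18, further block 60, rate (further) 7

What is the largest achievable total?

8490

Rank every tier by rate: J11/first 31 > J9/first 21 > J17/first 18 > J16/first 17 > J29/first 15 > J16/second 14 > J9/second 13 > J11/second 10 > J17/second 7 > J29/second 4.
J11 first at 31: fill all 80 — 350 left.
Fill J9 first block (80 at 21) — 270 left.
J17/first (18): +100 — 170 left.
J16 first at 17: fill all 30 — 140 left.
J29/first (15): +70 — 70 left.
Fill J16 second block (60 at 14) — 10 left.
10 remain; put them into J9 second at 13.
Total = 31×80 + 21×80 + 18×100 + 17×30 + 15×70 + 14×60 + 13×10 = 8490.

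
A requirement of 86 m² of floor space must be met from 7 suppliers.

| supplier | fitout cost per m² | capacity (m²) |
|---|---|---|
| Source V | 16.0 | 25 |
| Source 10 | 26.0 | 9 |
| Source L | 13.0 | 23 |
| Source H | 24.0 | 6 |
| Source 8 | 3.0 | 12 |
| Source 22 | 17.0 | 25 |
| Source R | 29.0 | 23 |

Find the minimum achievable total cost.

1184

Use suppliers in increasing cost order.
Take 12 from Source 8 at 3.0 ; need 74 more.
Source L (13.0): use full 23 ; 51 m² to go.
Source V (16.0): use full 25 ; 26 m² to go.
Source 22 (17.0): use full 25 ; 1 m² to go.
Take 1 from Source H at 24.0 to finish.
Source 10, Source R: unused.
Cost = 12×3.0 + 23×13.0 + 25×16.0 + 25×17.0 + 1×24.0 = 1184.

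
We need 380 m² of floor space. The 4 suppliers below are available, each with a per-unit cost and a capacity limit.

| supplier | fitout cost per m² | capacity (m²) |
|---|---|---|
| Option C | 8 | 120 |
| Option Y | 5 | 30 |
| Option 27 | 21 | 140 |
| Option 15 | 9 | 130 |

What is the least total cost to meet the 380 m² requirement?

Fill from the cheapest supplier first.
Option Y (5): use full 30 — 350 m² to go.
Option C (8): use full 120 — 230 m² to go.
Take 130 from Option 15 at 9 — need 100 more.
Take 100 from Option 27 at 21 to finish.
Cost = 30×5 + 120×8 + 130×9 + 100×21 = 4380.

4380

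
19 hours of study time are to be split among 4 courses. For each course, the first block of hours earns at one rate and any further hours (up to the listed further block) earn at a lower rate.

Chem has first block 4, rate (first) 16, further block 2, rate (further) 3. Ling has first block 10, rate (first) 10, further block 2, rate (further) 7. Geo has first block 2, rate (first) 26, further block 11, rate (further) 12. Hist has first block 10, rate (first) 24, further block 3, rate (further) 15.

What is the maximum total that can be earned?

401

Treat each block as its own option and order by rate: Geo/tier1 26 > Hist/tier1 24 > Chem/tier1 16 > Hist/tier2 15 > Geo/tier2 12 > Ling/tier1 10 > Ling/tier2 7 > Chem/tier2 3.
Geo tier1 at 26: fill all 2 — 17 left.
Hist/tier1 (24): +10 — 7 left.
Fill Chem tier1 block (4 at 16) — 3 left.
Hist tier2 at 15: fill all 3 — 0 left.
Total = 26×2 + 24×10 + 16×4 + 15×3 = 401.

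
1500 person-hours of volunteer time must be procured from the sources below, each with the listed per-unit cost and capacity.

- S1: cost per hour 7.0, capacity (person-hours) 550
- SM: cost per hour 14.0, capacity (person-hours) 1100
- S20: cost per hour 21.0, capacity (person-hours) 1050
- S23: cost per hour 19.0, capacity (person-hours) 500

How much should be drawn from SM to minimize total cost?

Use sources in increasing cost order.
S1 (7.0): use full 550 ; 950 person-hours to go.
SM (14.0): take the remaining 950 ; done.
S23, S20: unused.

950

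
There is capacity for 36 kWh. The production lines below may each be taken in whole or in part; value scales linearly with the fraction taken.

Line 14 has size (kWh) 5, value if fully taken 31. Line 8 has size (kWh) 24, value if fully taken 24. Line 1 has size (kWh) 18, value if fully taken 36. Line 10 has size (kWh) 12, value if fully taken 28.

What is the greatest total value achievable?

Rank by value-to-size ratio: Line 14 31/5≈6.2, Line 10 28/12≈2.33, Line 1 36/18≈2, Line 8 24/24≈1.
Take all of Line 14 (5 kWh, value 31) — 31 kWh left.
Line 10: take in full, 12 kWh for value 28 — 19 left.
All 18 kWh of Line 1 fit (value 36) — 1 remain.
Only 1 kWh remain; take 1/24 of Line 8 for value 24×1/24 = 1.
Total value = 96.

96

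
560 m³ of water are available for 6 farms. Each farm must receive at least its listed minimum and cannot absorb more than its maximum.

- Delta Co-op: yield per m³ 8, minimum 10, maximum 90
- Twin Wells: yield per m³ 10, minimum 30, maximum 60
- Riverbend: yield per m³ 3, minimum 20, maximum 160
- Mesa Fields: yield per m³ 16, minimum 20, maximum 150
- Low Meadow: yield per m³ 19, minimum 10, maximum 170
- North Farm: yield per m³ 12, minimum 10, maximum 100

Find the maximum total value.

Meeting every minimum uses 10+30+20+20+10+10 = 100 m³, leaving 460.
Rank by yield per m³: Low Meadow 19 > Mesa Fields 16 > North Farm 12 > Twin Wells 10 > Delta Co-op 8 > Riverbend 3.
Low Meadow takes 160 more to reach its cap of 170 — 300 left.
Mesa Fields: +130 to 150 (cap) — 170 left.
Give North Farm 90 more to hit its cap of 100 — 80 left.
Twin Wells takes 30 more to reach its cap of 60 — 50 left.
Delta Co-op: +50 (room for 80) → 60. Pool exhausted.
Total = 8×60 + 10×60 + 3×20 + 16×150 + 19×170 + 12×100 = 7970.

7970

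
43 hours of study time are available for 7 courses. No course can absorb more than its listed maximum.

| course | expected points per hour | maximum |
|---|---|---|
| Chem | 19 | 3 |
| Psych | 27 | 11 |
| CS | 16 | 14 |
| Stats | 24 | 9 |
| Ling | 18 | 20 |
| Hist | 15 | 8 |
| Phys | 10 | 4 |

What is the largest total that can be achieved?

Rank by expected points per hour: Psych 27 > Stats 24 > Chem 19 > Ling 18 > CS 16 > Hist 15 > Phys 10.
Psych takes 11 to reach its cap of 11 → 32 left.
Give Stats 9 to hit its cap of 9 → 23 left.
Give Chem 3 to hit its cap of 3 → 20 left.
Ling: +20 to 20 (cap) → 0 left.
Total = 19×3 + 27×11 + 24×9 + 18×20 = 930.

930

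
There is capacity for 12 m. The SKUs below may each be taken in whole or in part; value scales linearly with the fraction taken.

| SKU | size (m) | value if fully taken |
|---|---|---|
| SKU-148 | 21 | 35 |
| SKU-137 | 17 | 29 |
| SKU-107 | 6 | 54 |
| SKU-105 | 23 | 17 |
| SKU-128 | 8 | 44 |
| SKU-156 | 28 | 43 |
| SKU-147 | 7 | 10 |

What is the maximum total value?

Best value per unit of size first: SKU-107 54/6≈9, SKU-128 44/8≈5.5, SKU-137 29/17≈1.71, SKU-148 35/21≈1.67, SKU-156 43/28≈1.54, SKU-147 10/7≈1.43, SKU-105 17/23≈0.739.
All 6 m of SKU-107 fit (value 54) → 6 remain.
6 m left: a 6/8 share of SKU-128 gives 44×6/8 = 33.
Total value = 87.

87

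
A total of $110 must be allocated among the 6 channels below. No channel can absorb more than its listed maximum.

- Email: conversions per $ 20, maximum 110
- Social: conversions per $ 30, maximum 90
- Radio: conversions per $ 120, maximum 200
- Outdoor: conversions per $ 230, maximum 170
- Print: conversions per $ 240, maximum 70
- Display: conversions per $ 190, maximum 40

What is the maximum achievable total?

Rank by conversions per $: Print 240 > Outdoor 230 > Display 190 > Radio 120 > Social 30 > Email 20.
Print: +70 to 70 (cap) — 40 left.
Only 40 left; Outdoor takes them to reach 40.
Total = 230×40 + 240×70 = 26000.

26000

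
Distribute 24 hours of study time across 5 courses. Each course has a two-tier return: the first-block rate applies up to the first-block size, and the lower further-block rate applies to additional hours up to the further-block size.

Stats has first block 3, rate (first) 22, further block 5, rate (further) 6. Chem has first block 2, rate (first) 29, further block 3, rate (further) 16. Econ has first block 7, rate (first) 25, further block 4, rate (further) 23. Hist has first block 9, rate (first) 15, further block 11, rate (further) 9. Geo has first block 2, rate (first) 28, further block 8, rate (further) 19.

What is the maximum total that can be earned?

Treat each block as its own option and order by rate: Chem/T1 29 > Geo/T1 28 > Econ/T1 25 > Econ/T2 23 > Stats/T1 22 > Geo/T2 19 > Chem/T2 16 > Hist/T1 15 > Hist/T2 9 > Stats/T2 6.
Fill Chem T1 block (2 at 29) ; 22 left.
Fill Geo T1 block (2 at 28) ; 20 left.
Econ/T1 (25): +7 ; 13 left.
Econ/T2 (23): +4 ; 9 left.
Stats/T1 (22): +3 ; 6 left.
Geo T2 at 19: only 6 left, fill 6.
Total = 29×2 + 28×2 + 25×7 + 23×4 + 22×3 + 19×6 = 561.

561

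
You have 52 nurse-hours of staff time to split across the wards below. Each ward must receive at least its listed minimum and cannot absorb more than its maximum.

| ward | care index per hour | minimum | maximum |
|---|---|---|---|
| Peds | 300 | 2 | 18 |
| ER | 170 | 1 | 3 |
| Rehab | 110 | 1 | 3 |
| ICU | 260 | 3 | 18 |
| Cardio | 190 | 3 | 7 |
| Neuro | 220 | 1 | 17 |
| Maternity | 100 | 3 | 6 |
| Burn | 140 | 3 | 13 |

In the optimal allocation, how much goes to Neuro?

5

Meeting every minimum uses 2+1+1+3+3+1+3+3 = 17 nurse-hours, leaving 35.
Rank by care index per hour: Peds 300 > ICU 260 > Neuro 220 > Cardio 190 > ER 170 > Burn 140 > Rehab 110 > Maternity 100.
Give Peds 16 more to hit its cap of 18 ; 19 left.
Give ICU 15 more to hit its cap of 18 ; 4 left.
Only 4 left; Neuro takes them to reach 5.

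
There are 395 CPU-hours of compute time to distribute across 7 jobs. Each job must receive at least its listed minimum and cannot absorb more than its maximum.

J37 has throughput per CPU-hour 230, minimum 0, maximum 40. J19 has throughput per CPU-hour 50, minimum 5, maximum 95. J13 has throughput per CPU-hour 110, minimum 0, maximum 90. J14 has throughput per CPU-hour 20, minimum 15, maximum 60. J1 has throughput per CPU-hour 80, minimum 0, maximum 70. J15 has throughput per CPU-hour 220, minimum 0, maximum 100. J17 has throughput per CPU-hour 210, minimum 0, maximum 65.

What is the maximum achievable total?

61400

Meeting every minimum uses 0+5+0+15+0+0+0 = 20 CPU-hours, leaving 375.
Rank by throughput per CPU-hour: J37 230 > J15 220 > J17 210 > J13 110 > J1 80 > J19 50 > J14 20.
J37 takes 40 more to reach its cap of 40 — 335 left.
Give J15 100 more to hit its cap of 100 — 235 left.
Give J17 65 more to hit its cap of 65 — 170 left.
J13 takes 90 more to reach its cap of 90 — 80 left.
Give J1 70 more to hit its cap of 70 — 10 left.
J19: +10 (room for 90) → 15. Pool exhausted.
Total = 230×40 + 50×15 + 110×90 + 20×15 + 80×70 + 220×100 + 210×65 = 61400.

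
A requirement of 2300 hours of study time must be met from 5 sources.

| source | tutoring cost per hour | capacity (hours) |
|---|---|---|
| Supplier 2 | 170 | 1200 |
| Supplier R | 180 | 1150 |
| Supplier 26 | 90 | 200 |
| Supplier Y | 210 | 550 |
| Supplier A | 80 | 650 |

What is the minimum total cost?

319000

Fill from the cheapest source first.
Supplier A at 80: take all 650 hours ; 1650 still needed.
Supplier 26 at 90: take all 200 hours ; 1450 still needed.
Supplier 2 (170): use full 1200 ; 250 hours to go.
Take 250 from Supplier R at 180 to finish.
Supplier Y: unused.
Cost = 650×80 + 200×90 + 1200×170 + 250×180 = 319000.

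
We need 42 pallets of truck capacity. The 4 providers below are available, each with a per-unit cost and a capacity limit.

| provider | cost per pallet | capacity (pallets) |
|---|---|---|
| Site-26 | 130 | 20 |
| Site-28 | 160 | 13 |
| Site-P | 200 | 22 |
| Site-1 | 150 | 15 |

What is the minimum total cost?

5970

Cheapest first:
Site-26 (130): use full 20 ; 22 pallets to go.
Take 15 from Site-1 at 150 ; need 7 more.
Site-28 (160): take the remaining 7 ; done.
Site-P: unused.
Cost = 20×130 + 15×150 + 7×160 = 5970.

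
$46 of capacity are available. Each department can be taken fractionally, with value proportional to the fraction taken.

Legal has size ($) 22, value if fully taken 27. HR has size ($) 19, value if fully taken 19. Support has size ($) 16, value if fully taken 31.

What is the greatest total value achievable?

66

Sort by value density: Support 31/16≈1.94, Legal 27/22≈1.23, HR 19/19≈1.
Support: take in full, 16 $ for value 31 ; 30 left.
Legal: take in full, 22 $ for value 27 ; 8 left.
8 $ left: a 8/19 share of HR gives 19×8/19 = 8.
Total value = 66.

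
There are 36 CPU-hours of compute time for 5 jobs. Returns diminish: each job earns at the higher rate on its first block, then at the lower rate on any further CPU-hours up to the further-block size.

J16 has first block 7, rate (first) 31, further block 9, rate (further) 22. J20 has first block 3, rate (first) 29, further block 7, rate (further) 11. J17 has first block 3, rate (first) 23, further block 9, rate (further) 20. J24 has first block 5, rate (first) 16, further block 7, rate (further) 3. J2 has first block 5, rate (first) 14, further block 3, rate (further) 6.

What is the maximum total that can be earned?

831

Treat each block as its own option and order by rate: J16/T1 31 > J20/T1 29 > J17/T1 23 > J16/T2 22 > J17/T2 20 > J24/T1 16 > J2/T1 14 > J20/T2 11 > J2/T2 6 > J24/T2 3.
J16/T1 (31): +7 ; 29 left.
Fill J20 T1 block (3 at 29) ; 26 left.
J17/T1 (23): +3 ; 23 left.
J16/T2 (22): +9 ; 14 left.
Fill J17 T2 block (9 at 20) ; 5 left.
J24 T1 at 16: fill all 5 ; 0 left.
Total = 31×7 + 29×3 + 23×3 + 22×9 + 20×9 + 16×5 = 831.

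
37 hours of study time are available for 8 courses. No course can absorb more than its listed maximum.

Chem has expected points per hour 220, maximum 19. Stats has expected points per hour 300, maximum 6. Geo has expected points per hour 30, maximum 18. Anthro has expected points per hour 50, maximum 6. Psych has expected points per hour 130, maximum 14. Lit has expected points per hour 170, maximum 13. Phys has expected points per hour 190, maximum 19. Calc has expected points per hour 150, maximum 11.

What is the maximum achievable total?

8260

Order the courses by expected points per hour: Stats 300 > Chem 220 > Phys 190 > Lit 170 > Calc 150 > Psych 130 > Anthro 50 > Geo 30.
Stats: +6 to 6 (cap) → 31 left.
Chem: +19 to 19 (cap) → 12 left.
Only 12 left; Phys takes them to reach 12.
Total = 220×19 + 300×6 + 190×12 = 8260.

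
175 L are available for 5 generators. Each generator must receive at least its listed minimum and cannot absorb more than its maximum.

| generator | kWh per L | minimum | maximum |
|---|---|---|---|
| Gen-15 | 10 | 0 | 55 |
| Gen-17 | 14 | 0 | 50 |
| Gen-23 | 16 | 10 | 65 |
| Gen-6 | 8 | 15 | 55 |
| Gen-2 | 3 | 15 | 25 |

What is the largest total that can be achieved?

2205

Meeting every minimum uses 0+0+10+15+15 = 40 L, leaving 135.
Order the generators by kWh per L: Gen-23 16 > Gen-17 14 > Gen-15 10 > Gen-6 8 > Gen-2 3.
Gen-23: +55 to 65 (cap) — 80 left.
Give Gen-17 50 more to hit its cap of 50 — 30 left.
Only 30 left; Gen-15 takes them to reach 30.
Total = 10×30 + 14×50 + 16×65 + 8×15 + 3×15 = 2205.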